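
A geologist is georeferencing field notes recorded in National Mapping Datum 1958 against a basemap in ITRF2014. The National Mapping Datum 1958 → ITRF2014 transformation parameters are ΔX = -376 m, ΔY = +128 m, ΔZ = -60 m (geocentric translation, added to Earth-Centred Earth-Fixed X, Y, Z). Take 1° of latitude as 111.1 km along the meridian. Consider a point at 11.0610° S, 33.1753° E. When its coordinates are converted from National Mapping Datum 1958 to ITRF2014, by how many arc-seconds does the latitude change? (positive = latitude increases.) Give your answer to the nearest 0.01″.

Δφ = -3.43″

sin φ = -0.191854, cos φ = 0.981423, sin λ = 0.547202, cos λ = 0.837000.
North component: ΔN = −sin φ cos λ·ΔX − sin φ sin λ·ΔY + cos φ·ΔZ = −(-0.191854)(0.837000)(-376) − (-0.191854)(0.547202)(128) + (0.981423)(-60) = -105.83 m.
1° of latitude spans 111100 m, so Δφ = -105.83 / 111100 × 3600 = -3.429″.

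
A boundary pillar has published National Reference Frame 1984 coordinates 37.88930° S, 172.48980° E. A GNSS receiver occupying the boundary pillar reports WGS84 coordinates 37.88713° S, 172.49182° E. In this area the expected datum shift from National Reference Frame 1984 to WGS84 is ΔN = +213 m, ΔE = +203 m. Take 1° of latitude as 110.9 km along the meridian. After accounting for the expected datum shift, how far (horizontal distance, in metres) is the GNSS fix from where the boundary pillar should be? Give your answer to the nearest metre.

38 m

Observed coordinate differences: Δφ = +0.00217°, Δλ = +0.00202°.
Converting to metres (1° lat = 110900 m, cos φ = 0.789199): observed ΔN = 240.7 m, observed ΔE = 176.8 m.
Subtracting the expected shift leaves a residual of 240.7 − (213) = 27.7 m north and 176.8 − (203) = -26.2 m east.
Residual distance = √(27.7² + (-26.2)²) = 38.1 m.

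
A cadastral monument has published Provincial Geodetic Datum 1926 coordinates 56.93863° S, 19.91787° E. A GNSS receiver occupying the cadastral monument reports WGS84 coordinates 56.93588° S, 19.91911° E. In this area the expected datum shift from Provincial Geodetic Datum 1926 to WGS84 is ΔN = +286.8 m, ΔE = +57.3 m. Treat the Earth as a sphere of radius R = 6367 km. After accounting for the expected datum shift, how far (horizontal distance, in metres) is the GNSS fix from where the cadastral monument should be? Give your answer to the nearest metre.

Observed coordinate differences: Δφ = +0.00275°, Δλ = +0.00124°.
Converting to metres (1° lat = 111125 m, cos φ = 0.545537): observed ΔN = 305.6 m, observed ΔE = 75.2 m.
Subtracting the expected shift leaves a residual of 305.6 − (286.8) = 18.8 m north and 75.2 − (57.3) = 17.9 m east.
Residual distance = √(18.8² + 17.9²) = 25.9 m.

26 m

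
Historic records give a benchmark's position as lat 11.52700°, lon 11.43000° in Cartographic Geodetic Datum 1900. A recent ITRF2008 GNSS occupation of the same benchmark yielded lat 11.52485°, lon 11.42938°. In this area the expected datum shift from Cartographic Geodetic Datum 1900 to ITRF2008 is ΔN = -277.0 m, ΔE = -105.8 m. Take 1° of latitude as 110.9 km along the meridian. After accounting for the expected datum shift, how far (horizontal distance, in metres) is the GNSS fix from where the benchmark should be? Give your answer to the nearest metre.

Observed coordinate differences: Δφ = -0.00215°, Δλ = -0.00062°.
Converting to metres (1° lat = 110900 m, cos φ = 0.979831): observed ΔN = -238.4 m, observed ΔE = -67.4 m.
Subtracting the expected shift leaves a residual of -238.4 − (-277.0) = 38.6 m north and -67.4 − (-105.8) = 38.4 m east.
Residual distance = √(38.6² + 38.4²) = 54.4 m.

54 m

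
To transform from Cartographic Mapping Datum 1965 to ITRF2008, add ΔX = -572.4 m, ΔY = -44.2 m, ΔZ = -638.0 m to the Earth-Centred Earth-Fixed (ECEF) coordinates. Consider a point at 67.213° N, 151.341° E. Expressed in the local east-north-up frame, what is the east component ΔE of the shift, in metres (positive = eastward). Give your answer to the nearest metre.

The local east axis at (φ, λ) is (−sin λ, cos λ, 0), so ΔE = −sin(151.341°)·(-572.4) + cos(151.341°)·(-44.2) = 313.31 m.

ΔE = 313 m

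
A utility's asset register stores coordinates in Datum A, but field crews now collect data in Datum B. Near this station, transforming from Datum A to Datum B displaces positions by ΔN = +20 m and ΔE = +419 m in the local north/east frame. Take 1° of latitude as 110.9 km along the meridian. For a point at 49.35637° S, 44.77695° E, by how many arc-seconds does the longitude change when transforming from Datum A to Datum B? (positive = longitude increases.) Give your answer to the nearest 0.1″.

Δλ = 20.9″

At latitude -49.35637°, cos φ = 0.651352.
1° of longitude at this latitude = 110.9 × cos φ = 72.23 km, so Δλ = 419.0 / 72235.0 = 0.0058005° = 20.882″.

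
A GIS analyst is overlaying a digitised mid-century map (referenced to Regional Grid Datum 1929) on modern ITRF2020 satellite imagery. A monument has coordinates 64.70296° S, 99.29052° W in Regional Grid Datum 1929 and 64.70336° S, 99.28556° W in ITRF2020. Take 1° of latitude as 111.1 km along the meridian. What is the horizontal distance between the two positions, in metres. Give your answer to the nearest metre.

240 m

Δφ = -64.70336° − -64.70296° = -0.00040°; Δλ = -99.28556° − -99.29052° = +0.00496°.
ΔN = Δφ × 111100 = -44.4 m; ΔE = Δλ × 111100 × cos(-64.70296°) = +0.00496 × 111100 × 0.427311 = 235.5 m.
Distance = √(ΔE² + ΔN²) = √(235.5² + (-44.4)²) = 239.6 m.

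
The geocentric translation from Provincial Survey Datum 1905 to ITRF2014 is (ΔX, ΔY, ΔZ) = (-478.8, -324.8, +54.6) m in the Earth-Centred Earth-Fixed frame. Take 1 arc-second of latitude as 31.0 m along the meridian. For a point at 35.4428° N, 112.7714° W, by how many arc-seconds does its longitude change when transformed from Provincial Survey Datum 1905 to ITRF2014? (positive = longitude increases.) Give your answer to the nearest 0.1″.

sin φ = 0.579890, cos φ = 0.814695, sin λ = -0.922056, cos λ = -0.387055.
East component: ΔE = −sin λ·ΔX + cos λ·ΔY = −(-0.922056)(-478.8) + (-0.387055)(-324.8) = -315.77 m.
1° of latitude spans 3600 × 31.00 = 111600 m; at latitude φ, 1° of longitude spans that × cos φ = 90919.9 m, so Δλ = -315.77 / 90919.9 × 3600 = -12.503″.

Δλ = -12.5″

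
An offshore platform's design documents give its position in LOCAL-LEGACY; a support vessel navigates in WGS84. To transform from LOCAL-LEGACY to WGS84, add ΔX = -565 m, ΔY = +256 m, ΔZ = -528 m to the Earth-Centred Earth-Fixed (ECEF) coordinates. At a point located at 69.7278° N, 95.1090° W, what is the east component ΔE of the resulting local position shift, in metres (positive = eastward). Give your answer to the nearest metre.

ΔE = -586 m

At φ = 69.7278°, λ = -95.1090°: sin φ = 0.938057, cos φ = 0.346481, sin λ = -0.996027, cos λ = -0.089051.
ΔE = −sin λ·ΔX + cos λ·ΔY = −(-0.996027)·(-565) + (-0.089051)·(256) = -585.55 m.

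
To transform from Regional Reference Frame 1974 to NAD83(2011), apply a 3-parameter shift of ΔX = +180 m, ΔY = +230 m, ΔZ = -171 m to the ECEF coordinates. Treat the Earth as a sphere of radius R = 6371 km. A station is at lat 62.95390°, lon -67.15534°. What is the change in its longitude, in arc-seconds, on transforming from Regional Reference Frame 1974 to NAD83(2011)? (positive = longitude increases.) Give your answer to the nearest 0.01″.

Δλ = 18.17″

sin φ = 0.890641, cos φ = 0.454707, sin λ = -0.921561, cos λ = 0.388234.
East component: ΔE = −sin λ·ΔX + cos λ·ΔY = −(-0.921561)(180) + (0.388234)(230) = 255.17 m.
1° of latitude spans πR/180 = 111195 m; at latitude φ, 1° of longitude spans that × cos φ = 50561.1 m, so Δλ = 255.17 / 50561.1 × 3600 = 18.169″.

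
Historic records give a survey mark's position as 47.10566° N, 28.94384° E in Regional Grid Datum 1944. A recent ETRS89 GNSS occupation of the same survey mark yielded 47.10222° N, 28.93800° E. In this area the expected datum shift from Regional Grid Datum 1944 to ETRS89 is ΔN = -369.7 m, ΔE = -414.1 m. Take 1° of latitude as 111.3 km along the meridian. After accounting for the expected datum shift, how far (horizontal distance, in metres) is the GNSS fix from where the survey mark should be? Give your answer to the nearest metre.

31 m

Observed coordinate differences: Δφ = -0.00344°, Δλ = -0.00584°.
Converting to metres (1° lat = 111300 m, cos φ = 0.680649): observed ΔN = -382.9 m, observed ΔE = -442.4 m.
Subtracting the expected shift leaves a residual of -382.9 − (-369.7) = -13.2 m north and -442.4 − (-414.1) = -28.3 m east.
Residual distance = √((-13.2)² + (-28.3)²) = 31.2 m.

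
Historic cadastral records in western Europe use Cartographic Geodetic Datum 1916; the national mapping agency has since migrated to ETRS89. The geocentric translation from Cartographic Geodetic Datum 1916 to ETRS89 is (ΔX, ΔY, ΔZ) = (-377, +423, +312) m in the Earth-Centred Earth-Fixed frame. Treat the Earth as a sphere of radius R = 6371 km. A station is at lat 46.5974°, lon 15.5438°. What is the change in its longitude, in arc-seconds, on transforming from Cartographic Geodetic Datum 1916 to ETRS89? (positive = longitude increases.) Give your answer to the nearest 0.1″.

Δλ = 24.0″

sin φ = 0.726543, cos φ = 0.687120, sin λ = 0.267975, cos λ = 0.963426.
East component: ΔE = −sin λ·ΔX + cos λ·ΔY = −(0.267975)(-377) + (0.963426)(423) = 508.56 m.
1° of latitude spans πR/180 = 111195 m; at latitude φ, 1° of longitude spans that × cos φ = 76404.3 m, so Δλ = 508.56 / 76404.3 × 3600 = 23.962″.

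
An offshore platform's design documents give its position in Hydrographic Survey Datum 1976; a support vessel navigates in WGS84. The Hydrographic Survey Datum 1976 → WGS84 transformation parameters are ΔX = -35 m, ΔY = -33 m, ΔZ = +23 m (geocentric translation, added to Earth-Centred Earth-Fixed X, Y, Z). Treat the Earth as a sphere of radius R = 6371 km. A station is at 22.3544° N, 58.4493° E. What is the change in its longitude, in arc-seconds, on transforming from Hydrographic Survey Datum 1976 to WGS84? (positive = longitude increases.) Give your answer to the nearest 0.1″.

Δλ = 0.4″

sin φ = 0.380334, cos φ = 0.924849, sin λ = 0.852177, cos λ = 0.523253.
East component: ΔE = −sin λ·ΔX + cos λ·ΔY = −(0.852177)(-35) + (0.523253)(-33) = 12.56 m.
1° of latitude spans πR/180 = 111195 m; at latitude φ, 1° of longitude spans that × cos φ = 102838.5 m, so Δλ = 12.56 / 102838.5 × 3600 = 0.440″.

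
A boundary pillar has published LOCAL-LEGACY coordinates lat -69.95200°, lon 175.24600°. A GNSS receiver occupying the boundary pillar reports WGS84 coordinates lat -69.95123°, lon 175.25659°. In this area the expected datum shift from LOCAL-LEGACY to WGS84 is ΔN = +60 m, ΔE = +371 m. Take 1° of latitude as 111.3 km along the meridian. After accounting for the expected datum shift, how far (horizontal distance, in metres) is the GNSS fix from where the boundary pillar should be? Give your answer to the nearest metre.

42 m

Observed coordinate differences: Δφ = +0.00077°, Δλ = +0.01059°.
Converting to metres (1° lat = 111300 m, cos φ = 0.342807): observed ΔN = 85.7 m, observed ΔE = 404.1 m.
Subtracting the expected shift leaves a residual of 85.7 − (60) = 25.7 m north and 404.1 − (371) = 33.1 m east.
Residual distance = √(25.7² + 33.1²) = 41.9 m.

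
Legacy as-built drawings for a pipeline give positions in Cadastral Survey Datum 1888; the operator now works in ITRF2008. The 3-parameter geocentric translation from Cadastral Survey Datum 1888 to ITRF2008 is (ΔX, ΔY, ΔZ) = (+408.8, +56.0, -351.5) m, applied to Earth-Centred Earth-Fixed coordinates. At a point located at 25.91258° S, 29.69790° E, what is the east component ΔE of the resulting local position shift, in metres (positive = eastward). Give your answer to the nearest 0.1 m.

ΔE = -153.9 m

The local east axis at (φ, λ) is (−sin λ, cos λ, 0), so ΔE = −sin(29.69790°)·408.8 + cos(29.69790°)·56.0 = -153.89 m.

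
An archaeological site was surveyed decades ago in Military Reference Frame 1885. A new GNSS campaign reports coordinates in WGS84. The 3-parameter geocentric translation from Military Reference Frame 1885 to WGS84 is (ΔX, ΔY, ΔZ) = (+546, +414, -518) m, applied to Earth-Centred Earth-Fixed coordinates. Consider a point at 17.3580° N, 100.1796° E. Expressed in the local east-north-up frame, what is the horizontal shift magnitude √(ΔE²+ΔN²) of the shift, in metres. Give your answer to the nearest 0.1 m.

At φ = 17.3580°, λ = 100.1796°: sin φ = 0.298341, cos φ = 0.954459, sin λ = 0.984259, cos λ = -0.176734.
ΔE = −sin λ·ΔX + cos λ·ΔY = −(0.984259)·(546) + (-0.176734)·(414) = -610.57 m.
ΔN = −sin φ cos λ·ΔX − sin φ sin λ·ΔY + cos φ·ΔZ = −(0.298341)(-0.176734)(546) − (0.298341)(0.984259)(414) + (0.954459)(-518) = -587.19 m.
Horizontal magnitude = √(ΔE² + ΔN²) = √((-610.57)² + (-587.19)²) = 847.11 m.

847.1 m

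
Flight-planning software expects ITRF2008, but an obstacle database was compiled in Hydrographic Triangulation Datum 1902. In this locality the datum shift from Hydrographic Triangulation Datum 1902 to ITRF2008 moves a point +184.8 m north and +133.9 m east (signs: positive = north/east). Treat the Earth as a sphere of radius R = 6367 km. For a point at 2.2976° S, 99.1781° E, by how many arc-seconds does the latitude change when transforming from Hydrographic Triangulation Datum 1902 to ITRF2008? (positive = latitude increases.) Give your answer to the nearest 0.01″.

Δφ = 5.99″

On a sphere of radius R, 1 rad of latitude = R, so Δφ = ΔN / R = 184.8 / 6367000 = 2.9025e-05 rad = 5.987″.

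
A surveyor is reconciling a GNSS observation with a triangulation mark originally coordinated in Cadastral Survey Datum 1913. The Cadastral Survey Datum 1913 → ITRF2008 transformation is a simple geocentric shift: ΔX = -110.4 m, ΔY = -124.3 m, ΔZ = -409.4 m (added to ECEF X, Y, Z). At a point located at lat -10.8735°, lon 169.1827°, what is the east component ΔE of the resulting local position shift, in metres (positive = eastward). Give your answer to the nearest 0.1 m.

At φ = -10.8735°, λ = 169.1827°: sin φ = -0.188641, cos φ = 0.982046, sin λ = 0.187678, cos λ = -0.982231.
ΔE = −sin λ·ΔX + cos λ·ΔY = −(0.187678)·(-110.4) + (-0.982231)·(-124.3) = 142.81 m.

ΔE = 142.8 m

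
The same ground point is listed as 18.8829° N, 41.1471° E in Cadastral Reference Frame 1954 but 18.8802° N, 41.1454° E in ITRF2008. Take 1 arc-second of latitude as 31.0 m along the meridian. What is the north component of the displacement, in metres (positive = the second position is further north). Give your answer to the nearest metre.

Δφ = 18.8802° − 18.8829° = -0.0027°; Δλ = 41.1454° − 41.1471° = -0.0017°.
1° of latitude = 3600 × 31.00 = 111600 m.
ΔN = Δφ × 111600 = -301.3 m; ΔE = Δλ × 111600 × cos(18.8829°) = -0.0017 × 111600 × 0.946182 = -179.5 m.

ΔN = -301 m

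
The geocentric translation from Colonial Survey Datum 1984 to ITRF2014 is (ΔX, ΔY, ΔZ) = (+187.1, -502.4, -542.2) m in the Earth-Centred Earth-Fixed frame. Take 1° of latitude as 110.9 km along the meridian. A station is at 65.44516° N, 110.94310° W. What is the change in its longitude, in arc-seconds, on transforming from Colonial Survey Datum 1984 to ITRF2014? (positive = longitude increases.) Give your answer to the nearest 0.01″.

Δλ = 27.68″

sin φ = 0.909564, cos φ = 0.415564, sin λ = -0.933936, cos λ = -0.357441.
East component: ΔE = −sin λ·ΔX + cos λ·ΔY = −(-0.933936)(187.1) + (-0.357441)(-502.4) = 354.32 m.
1° of latitude spans 110900 m; at latitude φ, 1° of longitude spans that × cos φ = 46086.0 m, so Δλ = 354.32 / 46086.0 × 3600 = 27.677″.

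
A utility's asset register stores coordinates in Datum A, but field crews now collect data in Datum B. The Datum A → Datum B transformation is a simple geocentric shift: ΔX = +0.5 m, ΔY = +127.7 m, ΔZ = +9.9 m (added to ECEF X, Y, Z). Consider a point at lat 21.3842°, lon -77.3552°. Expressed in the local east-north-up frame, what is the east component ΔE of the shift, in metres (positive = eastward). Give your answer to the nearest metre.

At φ = 21.3842°, λ = -77.3552°: sin φ = 0.364620, cos φ = 0.931156, sin λ = -0.975746, cos λ = 0.218906.
ΔE = −sin λ·ΔX + cos λ·ΔY = −(-0.975746)·(0.5) + (0.218906)·(127.7) = 28.44 m.

ΔE = 28 m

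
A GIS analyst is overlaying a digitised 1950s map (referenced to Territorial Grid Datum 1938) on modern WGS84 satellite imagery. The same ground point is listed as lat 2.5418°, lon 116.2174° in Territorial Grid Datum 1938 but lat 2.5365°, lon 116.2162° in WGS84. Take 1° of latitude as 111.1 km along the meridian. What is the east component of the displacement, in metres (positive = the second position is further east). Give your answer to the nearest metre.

ΔE = -133 m

Δφ = 2.5365° − 2.5418° = -0.0053°; Δλ = 116.2162° − 116.2174° = -0.0012°.
ΔN = Δφ × 111100 = -588.8 m; ΔE = Δλ × 111100 × cos(2.5418°) = -0.0012 × 111100 × 0.999016 = -133.2 m.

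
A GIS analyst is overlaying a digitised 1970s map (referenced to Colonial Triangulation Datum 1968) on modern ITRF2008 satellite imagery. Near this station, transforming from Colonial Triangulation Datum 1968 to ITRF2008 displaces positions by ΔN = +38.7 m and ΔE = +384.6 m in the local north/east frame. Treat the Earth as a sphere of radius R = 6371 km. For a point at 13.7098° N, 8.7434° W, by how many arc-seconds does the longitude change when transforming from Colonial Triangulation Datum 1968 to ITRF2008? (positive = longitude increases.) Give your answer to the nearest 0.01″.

At latitude 13.7098°, cos φ = 0.971509.
One radian of longitude at latitude φ spans R cos φ, so Δλ = ΔE / (R cos φ) = 384.6 / (6371000 × 0.971509) = 6.2138e-05 rad = 12.817″.

Δλ = 12.82″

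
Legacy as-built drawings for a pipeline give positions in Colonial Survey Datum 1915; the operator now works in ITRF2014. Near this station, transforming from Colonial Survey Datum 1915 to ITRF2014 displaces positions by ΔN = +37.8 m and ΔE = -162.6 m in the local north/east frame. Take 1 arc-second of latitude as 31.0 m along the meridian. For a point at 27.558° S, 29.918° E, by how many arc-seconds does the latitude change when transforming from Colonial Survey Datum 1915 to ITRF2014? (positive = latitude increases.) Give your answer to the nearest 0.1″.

Δφ = 1.2″

1″ of latitude = 31.00 m, so Δφ = 37.8 / 31.00 = 1.219″.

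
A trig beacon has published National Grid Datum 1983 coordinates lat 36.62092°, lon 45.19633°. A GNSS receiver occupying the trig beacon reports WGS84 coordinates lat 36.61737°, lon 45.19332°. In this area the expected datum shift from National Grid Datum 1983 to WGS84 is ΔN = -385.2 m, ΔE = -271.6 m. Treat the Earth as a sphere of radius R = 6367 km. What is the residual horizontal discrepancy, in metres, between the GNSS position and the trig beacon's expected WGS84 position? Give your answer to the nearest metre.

10 m

Observed coordinate differences: Δφ = -0.00355°, Δλ = -0.00301°.
Converting to metres (1° lat = 111125 m, cos φ = 0.802600): observed ΔN = -394.5 m, observed ΔE = -268.5 m.
Subtracting the expected shift leaves a residual of -394.5 − (-385.2) = -9.3 m north and -268.5 − (-271.6) = 3.1 m east.
Residual distance = √((-9.3)² + 3.1²) = 9.8 m.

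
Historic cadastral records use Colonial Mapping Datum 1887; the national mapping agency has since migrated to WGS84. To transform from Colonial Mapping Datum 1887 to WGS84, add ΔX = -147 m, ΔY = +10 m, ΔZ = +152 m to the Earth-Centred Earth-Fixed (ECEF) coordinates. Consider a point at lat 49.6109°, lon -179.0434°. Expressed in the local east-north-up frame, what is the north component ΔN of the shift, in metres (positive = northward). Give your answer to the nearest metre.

ΔN = -13 m

The local north axis is (−sin φ cos λ, −sin φ sin λ, cos φ), giving ΔN = -111.949 + 0.127 + 98.492 = -13.33 m.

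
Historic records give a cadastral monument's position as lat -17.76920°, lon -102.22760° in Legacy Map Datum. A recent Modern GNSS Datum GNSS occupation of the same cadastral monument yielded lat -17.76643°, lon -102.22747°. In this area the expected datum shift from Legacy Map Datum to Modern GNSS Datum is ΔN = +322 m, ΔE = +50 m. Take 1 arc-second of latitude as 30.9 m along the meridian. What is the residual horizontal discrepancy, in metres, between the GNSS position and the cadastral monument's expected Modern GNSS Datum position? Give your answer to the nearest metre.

39 m

Observed coordinate differences: Δφ = +0.00277°, Δλ = +0.00013°.
Converting to metres (1° lat = 111240 m, cos φ = 0.952294): observed ΔN = 308.1 m, observed ΔE = 13.8 m.
Subtracting the expected shift leaves a residual of 308.1 − (322) = -13.9 m north and 13.8 − (50) = -36.2 m east.
Residual distance = √((-13.9)² + (-36.2)²) = 38.8 m.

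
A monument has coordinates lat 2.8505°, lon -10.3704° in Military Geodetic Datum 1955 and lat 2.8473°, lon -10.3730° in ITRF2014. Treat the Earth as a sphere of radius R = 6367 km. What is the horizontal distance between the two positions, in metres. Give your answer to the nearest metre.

Δφ = 2.8473° − 2.8505° = -0.0032°; Δλ = -10.3730° − -10.3704° = -0.0026°.
1° along a meridian = πR/180 = 111125 m.
ΔN = Δφ × 111125 = -355.6 m; ΔE = Δλ × 111125 × cos(2.8505°) = -0.0026 × 111125 × 0.998763 = -288.6 m.
Distance = √(ΔE² + ΔN²) = √((-288.6)² + (-355.6)²) = 458.0 m.

458 m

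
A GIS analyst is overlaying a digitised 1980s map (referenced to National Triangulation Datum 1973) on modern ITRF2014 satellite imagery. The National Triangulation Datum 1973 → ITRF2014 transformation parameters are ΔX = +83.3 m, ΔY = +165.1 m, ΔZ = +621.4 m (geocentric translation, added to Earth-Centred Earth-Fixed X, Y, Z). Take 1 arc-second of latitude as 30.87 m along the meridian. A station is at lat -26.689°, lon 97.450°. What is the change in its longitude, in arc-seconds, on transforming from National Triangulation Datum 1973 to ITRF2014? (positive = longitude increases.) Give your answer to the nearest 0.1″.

sin φ = -0.449147, cos φ = 0.893458, sin λ = 0.991558, cos λ = -0.129661.
East component: ΔE = −sin λ·ΔX + cos λ·ΔY = −(0.991558)(83.3) + (-0.129661)(165.1) = -104.00 m.
1° of latitude spans 3600 × 30.87 = 111132 m; at latitude φ, 1° of longitude spans that × cos φ = 99291.7 m, so Δλ = -104.00 / 99291.7 × 3600 = -3.771″.

Δλ = -3.8″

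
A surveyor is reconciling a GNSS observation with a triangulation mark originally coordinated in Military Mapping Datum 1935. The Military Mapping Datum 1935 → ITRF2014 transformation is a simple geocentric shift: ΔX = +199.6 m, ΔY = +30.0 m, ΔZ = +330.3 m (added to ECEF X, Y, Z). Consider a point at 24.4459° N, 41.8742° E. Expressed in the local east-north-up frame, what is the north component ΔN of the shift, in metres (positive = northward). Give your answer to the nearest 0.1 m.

ΔN = 230.9 m

At φ = 24.4459°, λ = 41.8742°: sin φ = 0.413834, cos φ = 0.910352, sin λ = 0.667497, cos λ = 0.744612.
ΔN = −sin φ cos λ·ΔX − sin φ sin λ·ΔY + cos φ·ΔZ = −(0.413834)(0.744612)(199.6) − (0.413834)(0.667497)(30.0) + (0.910352)(330.3) = 230.90 m.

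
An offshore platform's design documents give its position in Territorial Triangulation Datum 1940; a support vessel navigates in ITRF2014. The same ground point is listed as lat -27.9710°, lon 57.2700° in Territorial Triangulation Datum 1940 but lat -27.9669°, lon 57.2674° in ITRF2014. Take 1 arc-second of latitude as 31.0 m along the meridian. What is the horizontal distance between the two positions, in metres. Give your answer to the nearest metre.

Δφ = -27.9669° − -27.9710° = +0.0041°; Δλ = 57.2674° − 57.2700° = -0.0026°.
1° of latitude = 3600 × 31.00 = 111600 m.
ΔN = Δφ × 111600 = 457.6 m; ΔE = Δλ × 111600 × cos(-27.9710°) = -0.0026 × 111600 × 0.883185 = -256.3 m.
Distance = √(ΔE² + ΔN²) = √((-256.3)² + 457.6²) = 524.4 m.

524 m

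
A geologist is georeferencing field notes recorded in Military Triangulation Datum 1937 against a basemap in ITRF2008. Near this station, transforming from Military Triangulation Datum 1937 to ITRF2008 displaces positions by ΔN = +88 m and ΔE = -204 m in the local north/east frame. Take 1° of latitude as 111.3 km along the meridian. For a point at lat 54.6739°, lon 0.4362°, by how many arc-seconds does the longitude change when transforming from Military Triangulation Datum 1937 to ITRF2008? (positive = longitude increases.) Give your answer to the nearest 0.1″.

Δλ = -11.4″

At latitude 54.6739°, cos φ = 0.578229.
1° of longitude at this latitude = 111.3 × cos φ = 64.36 km, so Δλ = -204.0 / 64356.9 = -0.0031698° = -11.411″.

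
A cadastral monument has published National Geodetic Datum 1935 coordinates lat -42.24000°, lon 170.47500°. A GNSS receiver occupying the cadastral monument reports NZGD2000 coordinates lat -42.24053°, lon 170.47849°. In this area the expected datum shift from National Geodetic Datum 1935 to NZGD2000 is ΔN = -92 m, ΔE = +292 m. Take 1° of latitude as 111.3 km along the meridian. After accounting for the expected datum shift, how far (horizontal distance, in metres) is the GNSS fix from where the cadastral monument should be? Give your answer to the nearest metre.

Observed coordinate differences: Δφ = -0.00053°, Δλ = +0.00349°.
Converting to metres (1° lat = 111300 m, cos φ = 0.740335): observed ΔN = -59.0 m, observed ΔE = 287.6 m.
Subtracting the expected shift leaves a residual of -59.0 − (-92) = 33.0 m north and 287.6 − (292) = -4.4 m east.
Residual distance = √(33.0² + (-4.4)²) = 33.3 m.

33 m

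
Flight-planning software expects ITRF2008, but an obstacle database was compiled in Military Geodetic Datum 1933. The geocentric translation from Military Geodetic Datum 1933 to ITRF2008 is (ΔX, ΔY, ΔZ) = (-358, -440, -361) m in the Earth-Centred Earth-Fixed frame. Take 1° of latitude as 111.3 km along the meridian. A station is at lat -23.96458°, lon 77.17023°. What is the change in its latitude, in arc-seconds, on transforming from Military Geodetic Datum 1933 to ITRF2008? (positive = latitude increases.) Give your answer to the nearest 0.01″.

Δφ = -17.35″

sin φ = -0.406172, cos φ = 0.913797, sin λ = 0.975034, cos λ = 0.222055.
North component: ΔN = −sin φ cos λ·ΔX − sin φ sin λ·ΔY + cos φ·ΔZ = −(-0.406172)(0.222055)(-358) − (-0.406172)(0.975034)(-440) + (0.913797)(-361) = -536.42 m.
1° of latitude spans 111300 m, so Δφ = -536.42 / 111300 × 3600 = -17.351″.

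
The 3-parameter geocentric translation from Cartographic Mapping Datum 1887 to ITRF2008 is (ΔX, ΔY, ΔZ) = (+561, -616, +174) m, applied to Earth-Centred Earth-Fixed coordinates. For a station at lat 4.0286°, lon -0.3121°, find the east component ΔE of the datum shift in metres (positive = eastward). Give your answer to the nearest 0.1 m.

ΔE = -612.9 m

At φ = 4.0286°, λ = -0.3121°: sin φ = 0.070254, cos φ = 0.997529, sin λ = -0.005447, cos λ = 0.999985.
ΔE = −sin λ·ΔX + cos λ·ΔY = −(-0.005447)·(561) + (0.999985)·(-616) = -612.94 m.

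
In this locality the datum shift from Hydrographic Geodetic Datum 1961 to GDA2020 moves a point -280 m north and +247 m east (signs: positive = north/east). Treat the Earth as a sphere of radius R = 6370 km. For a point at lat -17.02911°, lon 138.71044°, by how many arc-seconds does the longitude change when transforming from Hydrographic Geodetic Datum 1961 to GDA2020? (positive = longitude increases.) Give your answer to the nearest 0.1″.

Δλ = 8.4″

At latitude -17.02911°, cos φ = 0.956156.
One radian of longitude at latitude φ spans R cos φ, so Δλ = ΔE / (R cos φ) = 247.0 / (6370000 × 0.956156) = 4.0554e-05 rad = 8.365″.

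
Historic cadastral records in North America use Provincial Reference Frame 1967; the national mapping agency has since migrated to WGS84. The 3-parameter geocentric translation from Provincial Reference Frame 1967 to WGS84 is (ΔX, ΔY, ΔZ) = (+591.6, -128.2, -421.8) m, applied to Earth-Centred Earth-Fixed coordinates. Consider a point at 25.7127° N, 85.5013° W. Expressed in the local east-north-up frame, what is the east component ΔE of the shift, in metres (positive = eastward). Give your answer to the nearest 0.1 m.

The local east axis at (φ, λ) is (−sin λ, cos λ, 0), so ΔE = −sin(-85.5013°)·591.6 + cos(-85.5013°)·(-128.2) = 579.72 m.

ΔE = 579.7 m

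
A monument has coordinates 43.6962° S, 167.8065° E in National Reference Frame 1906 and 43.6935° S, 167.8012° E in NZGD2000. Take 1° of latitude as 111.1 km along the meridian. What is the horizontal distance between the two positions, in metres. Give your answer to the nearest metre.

521 m

Δφ = -43.6935° − -43.6962° = +0.0027°; Δλ = 167.8012° − 167.8065° = -0.0053°.
ΔN = Δφ × 111100 = 300.0 m; ΔE = Δλ × 111100 × cos(-43.6962°) = -0.0053 × 111100 × 0.723013 = -425.7 m.
Distance = √(ΔE² + ΔN²) = √((-425.7)² + 300.0²) = 520.8 m.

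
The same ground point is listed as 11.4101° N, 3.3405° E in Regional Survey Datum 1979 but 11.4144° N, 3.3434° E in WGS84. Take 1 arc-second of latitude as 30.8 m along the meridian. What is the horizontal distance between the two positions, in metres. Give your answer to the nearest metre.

Δφ = 11.4144° − 11.4101° = +0.0043°; Δλ = 3.3434° − 3.3405° = +0.0029°.
1° of latitude = 3600 × 30.80 = 110880 m.
ΔN = Δφ × 110880 = 476.8 m; ΔE = Δλ × 110880 × cos(11.4101°) = +0.0029 × 110880 × 0.980236 = 315.2 m.
Distance = √(ΔE² + ΔN²) = √(315.2² + 476.8²) = 571.6 m.

572 m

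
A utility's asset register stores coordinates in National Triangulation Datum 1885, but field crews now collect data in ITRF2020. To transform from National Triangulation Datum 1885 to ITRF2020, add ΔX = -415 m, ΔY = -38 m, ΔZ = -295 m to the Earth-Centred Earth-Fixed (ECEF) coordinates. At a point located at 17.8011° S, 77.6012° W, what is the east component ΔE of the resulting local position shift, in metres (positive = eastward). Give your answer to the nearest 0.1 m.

The local east axis at (φ, λ) is (−sin λ, cos λ, 0), so ΔE = −sin(-77.6012°)·(-415) + cos(-77.6012°)·(-38) = -413.48 m.

ΔE = -413.5 m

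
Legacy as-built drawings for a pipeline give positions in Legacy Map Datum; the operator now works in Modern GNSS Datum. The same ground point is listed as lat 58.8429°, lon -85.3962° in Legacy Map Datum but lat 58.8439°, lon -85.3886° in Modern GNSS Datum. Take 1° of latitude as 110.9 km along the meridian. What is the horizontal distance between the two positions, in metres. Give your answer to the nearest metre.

450 m

Δφ = 58.8439° − 58.8429° = +0.0010°; Δλ = -85.3886° − -85.3962° = +0.0076°.
ΔN = Δφ × 110900 = 110.9 m; ΔE = Δλ × 110900 × cos(58.8429°) = +0.0076 × 110900 × 0.517386 = 436.1 m.
Distance = √(ΔE² + ΔN²) = √(436.1² + 110.9²) = 450.0 m.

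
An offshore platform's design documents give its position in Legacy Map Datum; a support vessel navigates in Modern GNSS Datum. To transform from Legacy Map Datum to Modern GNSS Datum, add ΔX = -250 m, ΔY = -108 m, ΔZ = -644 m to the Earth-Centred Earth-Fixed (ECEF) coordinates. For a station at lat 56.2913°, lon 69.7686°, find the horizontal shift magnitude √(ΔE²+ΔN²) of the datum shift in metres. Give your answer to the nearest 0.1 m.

281.7 m

At φ = 56.2913°, λ = 69.7686°: sin φ = 0.831870, cos φ = 0.554971, sin λ = 0.938304, cos λ = 0.345812.
ΔE = −sin λ·ΔX + cos λ·ΔY = −(0.938304)·(-250) + (0.345812)·(-108) = 197.23 m.
ΔN = −sin φ cos λ·ΔX − sin φ sin λ·ΔY + cos φ·ΔZ = −(0.831870)(0.345812)(-250) − (0.831870)(0.938304)(-108) + (0.554971)(-644) = -201.18 m.
Horizontal magnitude = √(ΔE² + ΔN²) = √(197.23² + (-201.18)²) = 281.73 m.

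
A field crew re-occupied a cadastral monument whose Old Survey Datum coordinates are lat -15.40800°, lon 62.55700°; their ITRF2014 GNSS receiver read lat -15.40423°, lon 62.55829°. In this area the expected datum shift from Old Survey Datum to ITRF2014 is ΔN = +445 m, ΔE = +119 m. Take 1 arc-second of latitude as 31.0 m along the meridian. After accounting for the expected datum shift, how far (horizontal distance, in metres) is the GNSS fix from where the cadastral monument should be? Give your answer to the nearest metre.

31 m

Observed coordinate differences: Δφ = +0.00377°, Δλ = +0.00129°.
Converting to metres (1° lat = 111600 m, cos φ = 0.964058): observed ΔN = 420.7 m, observed ΔE = 138.8 m.
Subtracting the expected shift leaves a residual of 420.7 − (445) = -24.3 m north and 138.8 − (119) = 19.8 m east.
Residual distance = √((-24.3)² + 19.8²) = 31.3 m.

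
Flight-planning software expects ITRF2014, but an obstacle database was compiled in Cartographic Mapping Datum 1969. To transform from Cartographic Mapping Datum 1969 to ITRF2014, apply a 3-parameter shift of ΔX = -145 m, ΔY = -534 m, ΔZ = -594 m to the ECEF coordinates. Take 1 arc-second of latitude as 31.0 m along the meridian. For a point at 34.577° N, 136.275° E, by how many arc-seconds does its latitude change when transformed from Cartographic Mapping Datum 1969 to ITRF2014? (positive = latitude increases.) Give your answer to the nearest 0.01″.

sin φ = 0.567513, cos φ = 0.823364, sin λ = 0.691198, cos λ = -0.722666.
North component: ΔN = −sin φ cos λ·ΔX − sin φ sin λ·ΔY + cos φ·ΔZ = −(0.567513)(-0.722666)(-145) − (0.567513)(0.691198)(-534) + (0.823364)(-594) = -339.08 m.
1° of latitude spans 3600 × 31.00 = 111600 m, so Δφ = -339.08 / 111600 × 3600 = -10.938″.

Δφ = -10.94″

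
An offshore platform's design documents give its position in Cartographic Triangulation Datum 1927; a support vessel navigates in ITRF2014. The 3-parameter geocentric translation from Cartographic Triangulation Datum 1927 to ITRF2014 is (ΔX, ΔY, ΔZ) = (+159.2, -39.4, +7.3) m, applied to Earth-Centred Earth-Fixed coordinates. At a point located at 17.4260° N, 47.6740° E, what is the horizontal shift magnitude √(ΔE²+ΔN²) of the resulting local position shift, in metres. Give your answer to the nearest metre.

145 m

At φ = 17.4260°, λ = 47.6740°: sin φ = 0.299474, cos φ = 0.954105, sin λ = 0.739326, cos λ = 0.673348.
ΔE = −sin λ·ΔX + cos λ·ΔY = −(0.739326)·(159.2) + (0.673348)·(-39.4) = -144.23 m.
ΔN = −sin φ cos λ·ΔX − sin φ sin λ·ΔY + cos φ·ΔZ = −(0.299474)(0.673348)(159.2) − (0.299474)(0.739326)(-39.4) + (0.954105)(7.3) = -16.41 m.
Horizontal magnitude = √(ΔE² + ΔN²) = √((-144.23)² + (-16.41)²) = 145.16 m.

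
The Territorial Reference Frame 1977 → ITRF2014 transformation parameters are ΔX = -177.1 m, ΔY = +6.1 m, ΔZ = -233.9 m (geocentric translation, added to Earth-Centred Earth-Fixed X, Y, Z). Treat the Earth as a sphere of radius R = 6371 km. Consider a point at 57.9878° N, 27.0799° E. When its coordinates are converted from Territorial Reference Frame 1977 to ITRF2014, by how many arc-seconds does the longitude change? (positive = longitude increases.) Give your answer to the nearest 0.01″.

Δλ = 5.26″

sin φ = 0.847935, cos φ = 0.530100, sin λ = 0.455233, cos λ = 0.890373.
East component: ΔE = −sin λ·ΔX + cos λ·ΔY = −(0.455233)(-177.1) + (0.890373)(6.1) = 86.05 m.
1° of latitude spans πR/180 = 111195 m; at latitude φ, 1° of longitude spans that × cos φ = 58944.4 m, so Δλ = 86.05 / 58944.4 × 3600 = 5.256″.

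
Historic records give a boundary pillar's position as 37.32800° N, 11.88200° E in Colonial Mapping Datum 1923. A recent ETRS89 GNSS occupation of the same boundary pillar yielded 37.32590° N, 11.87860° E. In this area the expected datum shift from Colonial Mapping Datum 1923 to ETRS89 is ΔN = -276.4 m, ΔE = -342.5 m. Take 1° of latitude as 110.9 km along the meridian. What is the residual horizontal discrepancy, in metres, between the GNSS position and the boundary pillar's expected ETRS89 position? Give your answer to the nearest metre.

Observed coordinate differences: Δφ = -0.00210°, Δλ = -0.00340°.
Converting to metres (1° lat = 110900 m, cos φ = 0.795177): observed ΔN = -232.9 m, observed ΔE = -299.8 m.
Subtracting the expected shift leaves a residual of -232.9 − (-276.4) = 43.5 m north and -299.8 − (-342.5) = 42.7 m east.
Residual distance = √(43.5² + 42.7²) = 60.9 m.

61 m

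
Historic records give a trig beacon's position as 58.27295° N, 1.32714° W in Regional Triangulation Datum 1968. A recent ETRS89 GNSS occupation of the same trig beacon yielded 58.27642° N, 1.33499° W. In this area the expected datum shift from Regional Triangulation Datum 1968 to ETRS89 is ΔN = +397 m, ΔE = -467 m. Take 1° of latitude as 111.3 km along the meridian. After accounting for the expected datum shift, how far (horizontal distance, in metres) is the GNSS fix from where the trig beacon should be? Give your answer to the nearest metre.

Observed coordinate differences: Δφ = +0.00347°, Δλ = -0.00785°.
Converting to metres (1° lat = 111300 m, cos φ = 0.525873): observed ΔN = 386.2 m, observed ΔE = -459.5 m.
Subtracting the expected shift leaves a residual of 386.2 − (397) = -10.8 m north and -459.5 − (-467) = 7.5 m east.
Residual distance = √((-10.8)² + 7.5²) = 13.2 m.

13 m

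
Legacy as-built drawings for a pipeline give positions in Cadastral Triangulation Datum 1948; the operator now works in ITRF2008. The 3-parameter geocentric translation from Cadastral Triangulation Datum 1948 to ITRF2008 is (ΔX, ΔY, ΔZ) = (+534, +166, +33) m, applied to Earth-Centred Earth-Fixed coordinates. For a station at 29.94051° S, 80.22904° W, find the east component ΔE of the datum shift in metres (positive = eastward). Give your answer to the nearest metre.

At φ = -29.94051°, λ = -80.22904°: sin φ = -0.499101, cos φ = 0.866544, sin λ = -0.985494, cos λ = 0.169710.
ΔE = −sin λ·ΔX + cos λ·ΔY = −(-0.985494)·(534) + (0.169710)·(166) = 554.43 m.

ΔE = 554 m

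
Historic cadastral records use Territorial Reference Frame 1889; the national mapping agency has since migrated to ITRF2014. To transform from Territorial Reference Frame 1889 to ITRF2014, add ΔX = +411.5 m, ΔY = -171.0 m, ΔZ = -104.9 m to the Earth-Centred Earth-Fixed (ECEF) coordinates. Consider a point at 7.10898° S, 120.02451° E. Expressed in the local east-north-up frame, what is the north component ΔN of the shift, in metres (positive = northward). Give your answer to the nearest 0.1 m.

ΔN = -147.9 m

At φ = -7.10898°, λ = 120.02451°: sin φ = -0.123757, cos φ = 0.992313, sin λ = 0.865811, cos λ = -0.500370.
ΔN = −sin φ cos λ·ΔX − sin φ sin λ·ΔY + cos φ·ΔZ = −(-0.123757)(-0.500370)(411.5) − (-0.123757)(0.865811)(-171.0) + (0.992313)(-104.9) = -147.90 m.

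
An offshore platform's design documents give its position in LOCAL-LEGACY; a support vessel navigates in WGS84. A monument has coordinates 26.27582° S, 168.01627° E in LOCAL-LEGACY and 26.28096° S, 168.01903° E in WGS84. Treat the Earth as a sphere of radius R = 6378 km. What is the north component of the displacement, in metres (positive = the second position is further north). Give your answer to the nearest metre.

Δφ = -26.28096° − -26.27582° = -0.00514°; Δλ = 168.01903° − 168.01627° = +0.00276°.
1° along a meridian = πR/180 = 111317 m.
ΔN = Δφ × 111317 = -572.2 m; ΔE = Δλ × 111317 × cos(-26.27582°) = +0.00276 × 111317 × 0.896673 = 275.5 m.

ΔN = -572 m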